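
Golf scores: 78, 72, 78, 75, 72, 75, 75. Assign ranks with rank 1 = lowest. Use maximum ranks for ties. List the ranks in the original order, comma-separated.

Sorted (ascending): 72, 72, 75, 75, 75, 78, 78
The 2 values of 72 occupy positions 1–2 → each gets rank 2.
The 3 values of 75 occupy positions 3–5 → each gets rank 5.
The 2 values of 78 occupy positions 6–7 → each gets rank 7.

7, 2, 7, 5, 2, 5, 5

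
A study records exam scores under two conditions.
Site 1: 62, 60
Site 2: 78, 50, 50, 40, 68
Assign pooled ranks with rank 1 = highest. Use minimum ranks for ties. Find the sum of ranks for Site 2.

Sorted (descending): 78, 68, 62, 60, 50, 50, 40
The 2 values of 50 occupy positions 5–6 → each gets rank 5.
Site 2 values → pooled ranks: 78→1, 50→5, 50→5, 40→7, 68→2
Rank sum = 1 + 5 + 5 + 7 + 2 = 20

20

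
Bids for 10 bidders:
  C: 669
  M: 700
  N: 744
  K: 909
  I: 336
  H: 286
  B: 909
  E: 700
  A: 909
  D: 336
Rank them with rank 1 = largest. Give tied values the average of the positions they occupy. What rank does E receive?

Sorted (descending): 909, 909, 909, 744, 700, 700, 669, 336, 336, 286
The 3 values of 909 occupy positions 1–3 → average rank 2.
The 2 values of 700 occupy positions 5–6 → average rank (5+6)/2 = 5.5.
The 2 values of 336 occupy positions 8–9 → average rank (8+9)/2 = 8.5.
E has value 700 → rank 5.5.

5.5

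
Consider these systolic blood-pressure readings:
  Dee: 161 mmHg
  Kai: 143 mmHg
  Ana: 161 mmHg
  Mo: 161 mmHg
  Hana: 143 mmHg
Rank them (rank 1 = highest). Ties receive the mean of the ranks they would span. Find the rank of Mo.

2

Sorted (descending): 161, 161, 161, 143, 143
The 3 values of 161 occupy positions 1–3 → average rank 2.
The 2 values of 143 occupy positions 4–5 → average rank (4+5)/2 = 4.5.
Mo has value 161 mmHg → rank 2.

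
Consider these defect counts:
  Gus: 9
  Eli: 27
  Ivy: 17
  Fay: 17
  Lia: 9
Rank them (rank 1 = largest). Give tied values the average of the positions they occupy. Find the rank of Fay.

2.5

Sorted (descending): 27, 17, 17, 9, 9
The 2 values of 17 occupy positions 2–3 → average rank (2+3)/2 = 2.5.
The 2 values of 9 occupy positions 4–5 → average rank (4+5)/2 = 4.5.
Fay has value 17 → rank 2.5.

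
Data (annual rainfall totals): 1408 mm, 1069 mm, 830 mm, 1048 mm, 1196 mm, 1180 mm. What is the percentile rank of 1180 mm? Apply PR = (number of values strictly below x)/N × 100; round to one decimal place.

50.0

N = 6.
Strictly below 1180: 3. Equal to 1180: 1.
PR = 3/6 × 100 = 50.0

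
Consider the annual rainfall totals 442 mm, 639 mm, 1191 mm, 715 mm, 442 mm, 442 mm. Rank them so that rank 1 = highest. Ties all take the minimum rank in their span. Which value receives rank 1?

1191

Sorted (descending): 1191, 715, 639, 442, 442, 442
The 3 values of 442 occupy positions 4–6 → each gets rank 4.
Rank 1 → value 1191.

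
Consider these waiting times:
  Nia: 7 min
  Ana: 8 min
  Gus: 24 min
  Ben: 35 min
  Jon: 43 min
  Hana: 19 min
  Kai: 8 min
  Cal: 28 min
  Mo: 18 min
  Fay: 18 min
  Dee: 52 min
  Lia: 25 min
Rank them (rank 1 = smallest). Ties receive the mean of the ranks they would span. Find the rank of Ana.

Sorted (ascending): 7, 8, 8, 18, 18, 19, 24, 25, 28, 35, 43, 52
The 2 values of 8 occupy positions 2–3 → average rank (2+3)/2 = 2.5.
The 2 values of 18 occupy positions 4–5 → average rank (4+5)/2 = 4.5.
Ana has value 8 min → rank 2.5.

2.5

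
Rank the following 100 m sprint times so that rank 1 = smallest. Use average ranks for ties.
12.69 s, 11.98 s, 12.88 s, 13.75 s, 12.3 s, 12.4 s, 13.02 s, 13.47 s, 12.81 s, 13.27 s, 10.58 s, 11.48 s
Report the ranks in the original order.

6, 3, 8, 12, 4, 5, 9, 11, 7, 10, 1, 2

Sorted (ascending): 10.58, 11.48, 11.98, 12.3, 12.4, 12.69, 12.81, 12.88, 13.02, 13.27, 13.47, 13.75
No ties — each value takes its position as its rank.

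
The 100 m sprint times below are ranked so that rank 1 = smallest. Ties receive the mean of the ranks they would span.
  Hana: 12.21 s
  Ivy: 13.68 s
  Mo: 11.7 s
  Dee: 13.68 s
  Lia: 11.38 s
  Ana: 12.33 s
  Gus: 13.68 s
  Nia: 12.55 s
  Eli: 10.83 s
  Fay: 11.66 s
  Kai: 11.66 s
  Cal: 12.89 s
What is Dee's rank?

Sorted (ascending): 10.83, 11.38, 11.66, 11.66, 11.7, 12.21, 12.33, 12.55, 12.89, 13.68, 13.68, 13.68
The 2 values of 11.66 occupy positions 3–4 → average rank (3+4)/2 = 3.5.
The 3 values of 13.68 occupy positions 10–12 → average rank 11.
Dee has value 13.68 s → rank 11.

11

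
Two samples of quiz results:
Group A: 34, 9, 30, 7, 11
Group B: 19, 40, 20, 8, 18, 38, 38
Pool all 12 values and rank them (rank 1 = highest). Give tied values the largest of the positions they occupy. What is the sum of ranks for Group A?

40

Sorted (descending): 40, 38, 38, 34, 30, 20, 19, 18, 11, 9, 8, 7
The 2 values of 38 occupy positions 2–3 → each gets rank 3.
Group A values → pooled ranks: 34→4, 9→10, 30→5, 7→12, 11→9
Rank sum = 4 + 10 + 5 + 12 + 9 = 40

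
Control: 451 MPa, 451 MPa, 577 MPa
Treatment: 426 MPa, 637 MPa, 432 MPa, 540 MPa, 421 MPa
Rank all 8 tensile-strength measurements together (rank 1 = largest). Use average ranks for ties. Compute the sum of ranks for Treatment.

Sorted (descending): 637, 577, 540, 451, 451, 432, 426, 421
The 2 values of 451 occupy positions 4–5 → average rank (4+5)/2 = 4.5.
Treatment values → pooled ranks: 426→7, 637→1, 432→6, 540→3, 421→8
Rank sum = 7 + 1 + 6 + 3 + 8 = 25

25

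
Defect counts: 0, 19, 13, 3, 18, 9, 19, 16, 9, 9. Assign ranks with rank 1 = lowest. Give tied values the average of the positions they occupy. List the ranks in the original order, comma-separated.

Sorted (ascending): 0, 3, 9, 9, 9, 13, 16, 18, 19, 19
The 3 values of 9 occupy positions 3–5 → average rank 4.
The 2 values of 19 occupy positions 9–10 → average rank (9+10)/2 = 9.5.

1, 9.5, 6, 2, 8, 4, 9.5, 7, 4, 4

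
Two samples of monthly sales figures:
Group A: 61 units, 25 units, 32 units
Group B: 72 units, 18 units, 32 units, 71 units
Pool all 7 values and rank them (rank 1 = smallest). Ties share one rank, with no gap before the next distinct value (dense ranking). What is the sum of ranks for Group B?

Sorted (ascending): 18, 25, 32, 32, 61, 71, 72
The 2 values of 32 share dense rank 3.
Remaining distinct values take the next consecutive integers.
Group B values → pooled ranks: 72→6, 18→1, 32→3, 71→5
Rank sum = 6 + 1 + 3 + 5 = 15

15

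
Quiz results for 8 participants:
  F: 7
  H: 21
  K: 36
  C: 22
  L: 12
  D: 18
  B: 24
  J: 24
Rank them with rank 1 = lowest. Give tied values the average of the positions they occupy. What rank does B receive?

Sorted (ascending): 7, 12, 18, 21, 22, 24, 24, 36
The 2 values of 24 occupy positions 6–7 → average rank (6+7)/2 = 6.5.
B has value 24 → rank 6.5.

6.5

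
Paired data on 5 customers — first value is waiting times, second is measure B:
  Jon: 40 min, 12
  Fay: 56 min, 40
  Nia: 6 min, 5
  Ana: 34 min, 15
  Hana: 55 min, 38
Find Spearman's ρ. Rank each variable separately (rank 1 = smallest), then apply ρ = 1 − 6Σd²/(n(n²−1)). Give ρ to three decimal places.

0.900

Ranks of variable 1: 3, 5, 1, 2, 4
Ranks of variable 2: 2, 5, 1, 3, 4
d = r₁ − r₂: 1, 0, 0, -1, 0
d²: 1, 0, 0, 1, 0; Σd² = 2
ρ = 1 − 6·2/(5·24) = 1 − 12/120 = 0.900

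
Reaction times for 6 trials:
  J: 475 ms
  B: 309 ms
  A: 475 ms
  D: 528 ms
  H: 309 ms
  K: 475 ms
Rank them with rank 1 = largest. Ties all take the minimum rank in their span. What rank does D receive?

1

Sorted (descending): 528, 475, 475, 475, 309, 309
The 3 values of 475 occupy positions 2–4 → each gets rank 2.
The 2 values of 309 occupy positions 5–6 → each gets rank 5.
D has value 528 ms → rank 1.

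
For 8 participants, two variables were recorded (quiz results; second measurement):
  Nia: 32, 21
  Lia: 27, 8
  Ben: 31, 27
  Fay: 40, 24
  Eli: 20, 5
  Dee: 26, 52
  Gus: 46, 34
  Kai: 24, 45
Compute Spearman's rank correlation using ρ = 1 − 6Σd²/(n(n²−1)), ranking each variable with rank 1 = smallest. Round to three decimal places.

Ranks of variable 1: 6, 4, 5, 7, 1, 3, 8, 2
Ranks of variable 2: 3, 2, 5, 4, 1, 8, 6, 7
d = r₁ − r₂: 3, 2, 0, 3, 0, -5, 2, -5
d²: 9, 4, 0, 9, 0, 25, 4, 25; Σd² = 76
ρ = 1 − 6·76/(8·63) = 1 − 456/504 = 0.095

0.095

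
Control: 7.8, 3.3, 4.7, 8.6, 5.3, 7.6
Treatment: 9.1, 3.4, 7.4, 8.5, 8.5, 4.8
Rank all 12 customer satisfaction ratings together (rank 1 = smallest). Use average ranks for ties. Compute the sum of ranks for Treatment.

43

Sorted (ascending): 3.3, 3.4, 4.7, 4.8, 5.3, 7.4, 7.6, 7.8, 8.5, 8.5, 8.6, 9.1
The 2 values of 8.5 occupy positions 9–10 → average rank (9+10)/2 = 9.5.
Treatment values → pooled ranks: 9.1→12, 3.4→2, 7.4→6, 8.5→9.5, 8.5→9.5, 4.8→4
Rank sum = 12 + 2 + 6 + 9.5 + 9.5 + 4 = 43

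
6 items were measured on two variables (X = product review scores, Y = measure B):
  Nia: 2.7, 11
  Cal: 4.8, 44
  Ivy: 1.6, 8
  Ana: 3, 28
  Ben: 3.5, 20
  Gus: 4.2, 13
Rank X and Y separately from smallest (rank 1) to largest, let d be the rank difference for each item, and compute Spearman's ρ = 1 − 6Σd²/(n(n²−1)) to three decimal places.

0.771

Ranks of variable 1: 2, 6, 1, 3, 4, 5
Ranks of variable 2: 2, 6, 1, 5, 4, 3
d = r₁ − r₂: 0, 0, 0, -2, 0, 2
d²: 0, 0, 0, 4, 0, 4; Σd² = 8
ρ = 1 − 6·8/(6·35) = 1 − 48/210 = 0.771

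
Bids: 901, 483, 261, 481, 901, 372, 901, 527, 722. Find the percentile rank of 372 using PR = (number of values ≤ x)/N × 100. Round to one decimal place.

N = 9.
Strictly below 372: 1. Equal to 372: 1.
PR = 2/9 × 100 = 22.2

22.2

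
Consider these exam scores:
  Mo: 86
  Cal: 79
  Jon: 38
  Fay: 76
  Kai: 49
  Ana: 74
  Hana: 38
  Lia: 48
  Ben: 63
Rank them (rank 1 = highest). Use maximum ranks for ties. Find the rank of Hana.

Sorted (descending): 86, 79, 76, 74, 63, 49, 48, 38, 38
The 2 values of 38 occupy positions 8–9 → each gets rank 9.
Hana has value 38 → rank 9.

9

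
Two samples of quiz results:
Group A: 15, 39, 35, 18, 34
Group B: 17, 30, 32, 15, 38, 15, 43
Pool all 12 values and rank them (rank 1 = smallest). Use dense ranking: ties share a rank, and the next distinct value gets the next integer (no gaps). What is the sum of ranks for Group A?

Sorted (ascending): 15, 15, 15, 17, 18, 30, 32, 34, 35, 38, 39, 43
The 3 values of 15 share dense rank 1.
Remaining distinct values take the next consecutive integers.
Group A values → pooled ranks: 15→1, 39→9, 35→7, 18→3, 34→6
Rank sum = 1 + 9 + 7 + 3 + 6 = 26

26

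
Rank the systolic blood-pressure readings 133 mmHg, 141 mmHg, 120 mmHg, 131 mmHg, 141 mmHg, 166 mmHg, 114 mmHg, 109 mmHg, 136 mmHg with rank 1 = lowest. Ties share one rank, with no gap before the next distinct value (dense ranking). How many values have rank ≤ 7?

8

Sorted (ascending): 109, 114, 120, 131, 133, 136, 141, 141, 166
The 2 values of 141 share dense rank 7.
Remaining distinct values take the next consecutive integers.
Ranks ≤ 7: {1, 2, 3, 4, 5, 6, 7, 7} → 8 values.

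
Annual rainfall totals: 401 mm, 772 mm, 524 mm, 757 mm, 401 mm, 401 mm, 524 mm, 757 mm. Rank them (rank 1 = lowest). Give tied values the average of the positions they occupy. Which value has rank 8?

772

Sorted (ascending): 401, 401, 401, 524, 524, 757, 757, 772
The 3 values of 401 occupy positions 1–3 → average rank 2.
The 2 values of 524 occupy positions 4–5 → average rank (4+5)/2 = 4.5.
The 2 values of 757 occupy positions 6–7 → average rank (6+7)/2 = 6.5.
Rank 8 → value 772.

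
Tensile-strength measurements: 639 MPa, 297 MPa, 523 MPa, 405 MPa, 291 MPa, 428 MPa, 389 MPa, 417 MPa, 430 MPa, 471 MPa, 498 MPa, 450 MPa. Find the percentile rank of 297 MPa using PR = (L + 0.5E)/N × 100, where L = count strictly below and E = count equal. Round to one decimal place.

N = 12.
Strictly below 297: 1. Equal to 297: 1.
PR = (1 + 0.5·1)/12 × 100 = 12.5

12.5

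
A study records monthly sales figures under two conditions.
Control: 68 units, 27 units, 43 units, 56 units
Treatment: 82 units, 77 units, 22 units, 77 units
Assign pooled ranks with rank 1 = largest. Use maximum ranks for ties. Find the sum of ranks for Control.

22

Sorted (descending): 82, 77, 77, 68, 56, 43, 27, 22
The 2 values of 77 occupy positions 2–3 → each gets rank 3.
Control values → pooled ranks: 68→4, 27→7, 43→6, 56→5
Rank sum = 4 + 7 + 6 + 5 = 22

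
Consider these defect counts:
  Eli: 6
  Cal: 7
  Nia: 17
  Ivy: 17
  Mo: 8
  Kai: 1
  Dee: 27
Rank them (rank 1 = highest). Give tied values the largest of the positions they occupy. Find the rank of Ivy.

3

Sorted (descending): 27, 17, 17, 8, 7, 6, 1
The 2 values of 17 occupy positions 2–3 → each gets rank 3.
Ivy has value 17 → rank 3.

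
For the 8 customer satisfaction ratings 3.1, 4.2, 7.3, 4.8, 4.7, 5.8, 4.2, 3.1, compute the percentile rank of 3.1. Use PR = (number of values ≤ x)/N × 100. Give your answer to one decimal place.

N = 8.
Strictly below 3.1: 0. Equal to 3.1: 2.
PR = 2/8 × 100 = 25.0

25.0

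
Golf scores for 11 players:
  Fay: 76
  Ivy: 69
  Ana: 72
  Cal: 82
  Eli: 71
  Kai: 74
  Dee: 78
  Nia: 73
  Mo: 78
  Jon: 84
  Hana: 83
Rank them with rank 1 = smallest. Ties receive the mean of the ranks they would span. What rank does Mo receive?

7.5

Sorted (ascending): 69, 71, 72, 73, 74, 76, 78, 78, 82, 83, 84
The 2 values of 78 occupy positions 7–8 → average rank (7+8)/2 = 7.5.
Mo has value 78 → rank 7.5.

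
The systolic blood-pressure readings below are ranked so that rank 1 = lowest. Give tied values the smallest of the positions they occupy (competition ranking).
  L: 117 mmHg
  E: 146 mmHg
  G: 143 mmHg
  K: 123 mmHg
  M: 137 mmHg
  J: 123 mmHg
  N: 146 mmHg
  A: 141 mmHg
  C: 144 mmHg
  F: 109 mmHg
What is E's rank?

9

Sorted (ascending): 109, 117, 123, 123, 137, 141, 143, 144, 146, 146
The 2 values of 123 occupy positions 3–4 → each gets rank 3.
The 2 values of 146 occupy positions 9–10 → each gets rank 9.
E has value 146 mmHg → rank 9.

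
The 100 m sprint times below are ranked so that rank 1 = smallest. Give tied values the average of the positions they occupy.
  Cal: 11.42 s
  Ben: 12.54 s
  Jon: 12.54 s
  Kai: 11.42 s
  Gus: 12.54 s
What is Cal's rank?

Sorted (ascending): 11.42, 11.42, 12.54, 12.54, 12.54
The 2 values of 11.42 occupy positions 1–2 → average rank (1+2)/2 = 1.5.
The 3 values of 12.54 occupy positions 3–5 → average rank 4.
Cal has value 11.42 s → rank 1.5.

1.5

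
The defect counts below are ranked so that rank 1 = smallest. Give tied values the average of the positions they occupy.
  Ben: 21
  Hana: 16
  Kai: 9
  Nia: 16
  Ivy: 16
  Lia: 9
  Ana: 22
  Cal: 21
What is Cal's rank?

6.5

Sorted (ascending): 9, 9, 16, 16, 16, 21, 21, 22
The 2 values of 9 occupy positions 1–2 → average rank (1+2)/2 = 1.5.
The 3 values of 16 occupy positions 3–5 → average rank 4.
The 2 values of 21 occupy positions 6–7 → average rank (6+7)/2 = 6.5.
Cal has value 21 → rank 6.5.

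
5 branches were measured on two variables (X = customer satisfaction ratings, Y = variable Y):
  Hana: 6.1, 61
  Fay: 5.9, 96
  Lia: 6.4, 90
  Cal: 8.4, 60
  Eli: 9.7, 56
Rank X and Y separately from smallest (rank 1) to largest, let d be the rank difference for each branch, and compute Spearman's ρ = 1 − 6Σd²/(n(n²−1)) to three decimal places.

-0.900

Ranks of variable 1: 2, 1, 3, 4, 5
Ranks of variable 2: 3, 5, 4, 2, 1
d = r₁ − r₂: -1, -4, -1, 2, 4
d²: 1, 16, 1, 4, 16; Σd² = 38
ρ = 1 − 6·38/(5·24) = 1 − 228/120 = -0.900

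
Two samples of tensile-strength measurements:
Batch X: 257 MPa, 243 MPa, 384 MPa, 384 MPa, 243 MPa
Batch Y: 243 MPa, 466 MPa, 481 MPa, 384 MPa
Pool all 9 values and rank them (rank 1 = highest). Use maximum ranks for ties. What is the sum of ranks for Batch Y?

17

Sorted (descending): 481, 466, 384, 384, 384, 257, 243, 243, 243
The 3 values of 384 occupy positions 3–5 → each gets rank 5.
The 3 values of 243 occupy positions 7–9 → each gets rank 9.
Batch Y values → pooled ranks: 243→9, 466→2, 481→1, 384→5
Rank sum = 9 + 2 + 1 + 5 = 17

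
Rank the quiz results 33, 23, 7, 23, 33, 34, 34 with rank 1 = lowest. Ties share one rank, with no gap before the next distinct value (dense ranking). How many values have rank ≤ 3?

Sorted (ascending): 7, 23, 23, 33, 33, 34, 34
The 2 values of 23 share dense rank 2.
The 2 values of 33 share dense rank 3.
The 2 values of 34 share dense rank 4.
Remaining distinct values take the next consecutive integers.
Ranks ≤ 3: {1, 2, 2, 3, 3} → 5 values.

5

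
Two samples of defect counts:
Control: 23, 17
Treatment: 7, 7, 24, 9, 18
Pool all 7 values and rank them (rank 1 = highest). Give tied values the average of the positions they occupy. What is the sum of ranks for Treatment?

22

Sorted (descending): 24, 23, 18, 17, 9, 7, 7
The 2 values of 7 occupy positions 6–7 → average rank (6+7)/2 = 6.5.
Treatment values → pooled ranks: 7→6.5, 7→6.5, 24→1, 9→5, 18→3
Rank sum = 6.5 + 6.5 + 1 + 5 + 3 = 22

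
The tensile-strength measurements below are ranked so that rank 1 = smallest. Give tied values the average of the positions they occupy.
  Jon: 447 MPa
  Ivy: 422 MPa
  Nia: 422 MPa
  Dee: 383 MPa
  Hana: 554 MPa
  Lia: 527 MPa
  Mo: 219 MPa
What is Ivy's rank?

3.5

Sorted (ascending): 219, 383, 422, 422, 447, 527, 554
The 2 values of 422 occupy positions 3–4 → average rank (3+4)/2 = 3.5.
Ivy has value 422 MPa → rank 3.5.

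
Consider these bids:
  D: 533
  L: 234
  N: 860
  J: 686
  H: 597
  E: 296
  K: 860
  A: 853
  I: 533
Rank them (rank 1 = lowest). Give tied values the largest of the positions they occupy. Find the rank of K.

Sorted (ascending): 234, 296, 533, 533, 597, 686, 853, 860, 860
The 2 values of 533 occupy positions 3–4 → each gets rank 4.
The 2 values of 860 occupy positions 8–9 → each gets rank 9.
K has value 860 → rank 9.

9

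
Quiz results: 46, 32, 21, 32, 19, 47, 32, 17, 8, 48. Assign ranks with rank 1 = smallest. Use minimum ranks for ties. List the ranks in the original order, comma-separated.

8, 5, 4, 5, 3, 9, 5, 2, 1, 10

Sorted (ascending): 8, 17, 19, 21, 32, 32, 32, 46, 47, 48
The 3 values of 32 occupy positions 5–7 → each gets rank 5.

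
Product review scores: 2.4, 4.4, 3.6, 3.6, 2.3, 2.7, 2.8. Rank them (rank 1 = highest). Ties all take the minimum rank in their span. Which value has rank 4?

Sorted (descending): 4.4, 3.6, 3.6, 2.8, 2.7, 2.4, 2.3
The 2 values of 3.6 occupy positions 2–3 → each gets rank 2.
Rank 4 → value 2.8.

2.8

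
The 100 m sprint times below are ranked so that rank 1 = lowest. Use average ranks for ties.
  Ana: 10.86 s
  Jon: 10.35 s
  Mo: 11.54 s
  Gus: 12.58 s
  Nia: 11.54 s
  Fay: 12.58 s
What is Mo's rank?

3.5

Sorted (ascending): 10.35, 10.86, 11.54, 11.54, 12.58, 12.58
The 2 values of 11.54 occupy positions 3–4 → average rank (3+4)/2 = 3.5.
The 2 values of 12.58 occupy positions 5–6 → average rank (5+6)/2 = 5.5.
Mo has value 11.54 s → rank 3.5.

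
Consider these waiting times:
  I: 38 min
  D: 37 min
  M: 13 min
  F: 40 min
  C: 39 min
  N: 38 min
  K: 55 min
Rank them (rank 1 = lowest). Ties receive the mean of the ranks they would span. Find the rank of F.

Sorted (ascending): 13, 37, 38, 38, 39, 40, 55
The 2 values of 38 occupy positions 3–4 → average rank (3+4)/2 = 3.5.
F has value 40 min → rank 6.

6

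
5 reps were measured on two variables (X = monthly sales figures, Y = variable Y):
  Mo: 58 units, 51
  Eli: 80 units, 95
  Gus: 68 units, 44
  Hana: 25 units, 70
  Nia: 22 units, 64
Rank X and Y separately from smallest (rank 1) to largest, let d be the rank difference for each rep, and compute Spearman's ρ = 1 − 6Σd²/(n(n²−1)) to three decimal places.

0.100

Ranks of variable 1: 3, 5, 4, 2, 1
Ranks of variable 2: 2, 5, 1, 4, 3
d = r₁ − r₂: 1, 0, 3, -2, -2
d²: 1, 0, 9, 4, 4; Σd² = 18
ρ = 1 − 6·18/(5·24) = 1 − 108/120 = 0.100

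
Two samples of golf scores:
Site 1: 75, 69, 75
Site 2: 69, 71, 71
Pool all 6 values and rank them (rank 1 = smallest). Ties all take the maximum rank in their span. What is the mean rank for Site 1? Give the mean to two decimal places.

Sorted (ascending): 69, 69, 71, 71, 75, 75
The 2 values of 69 occupy positions 1–2 → each gets rank 2.
The 2 values of 71 occupy positions 3–4 → each gets rank 4.
The 2 values of 75 occupy positions 5–6 → each gets rank 6.
Site 1 values → pooled ranks: 75→6, 69→2, 75→6
Mean rank = (6 + 2 + 6) / 3 = 4.67

4.67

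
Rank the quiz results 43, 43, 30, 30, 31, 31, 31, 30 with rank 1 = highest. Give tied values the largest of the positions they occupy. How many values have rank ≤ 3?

2

Sorted (descending): 43, 43, 31, 31, 31, 30, 30, 30
The 2 values of 43 occupy positions 1–2 → each gets rank 2.
The 3 values of 31 occupy positions 3–5 → each gets rank 5.
The 3 values of 30 occupy positions 6–8 → each gets rank 8.
Ranks ≤ 3: {2, 2} → 2 values.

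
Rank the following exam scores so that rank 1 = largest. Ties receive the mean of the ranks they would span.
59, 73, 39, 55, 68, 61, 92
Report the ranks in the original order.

Sorted (descending): 92, 73, 68, 61, 59, 55, 39
No ties — each value takes its position as its rank.

5, 2, 7, 6, 3, 4, 1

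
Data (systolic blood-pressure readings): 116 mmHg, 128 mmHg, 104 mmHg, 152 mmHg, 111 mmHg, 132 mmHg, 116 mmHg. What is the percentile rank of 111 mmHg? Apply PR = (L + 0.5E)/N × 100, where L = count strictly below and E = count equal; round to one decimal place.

21.4

N = 7.
Strictly below 111: 1. Equal to 111: 1.
PR = (1 + 0.5·1)/7 × 100 = 21.4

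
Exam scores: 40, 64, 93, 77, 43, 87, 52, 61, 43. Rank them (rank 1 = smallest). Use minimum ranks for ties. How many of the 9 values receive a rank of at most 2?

Sorted (ascending): 40, 43, 43, 52, 61, 64, 77, 87, 93
The 2 values of 43 occupy positions 2–3 → each gets rank 2.
Ranks ≤ 2: {1, 2, 2} → 3 values.

3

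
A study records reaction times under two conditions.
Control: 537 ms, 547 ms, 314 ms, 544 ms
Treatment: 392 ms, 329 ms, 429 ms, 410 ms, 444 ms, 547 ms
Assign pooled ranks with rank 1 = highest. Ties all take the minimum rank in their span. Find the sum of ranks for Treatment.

Sorted (descending): 547, 547, 544, 537, 444, 429, 410, 392, 329, 314
The 2 values of 547 occupy positions 1–2 → each gets rank 1.
Treatment values → pooled ranks: 392→8, 329→9, 429→6, 410→7, 444→5, 547→1
Rank sum = 8 + 9 + 6 + 7 + 5 + 1 = 36

36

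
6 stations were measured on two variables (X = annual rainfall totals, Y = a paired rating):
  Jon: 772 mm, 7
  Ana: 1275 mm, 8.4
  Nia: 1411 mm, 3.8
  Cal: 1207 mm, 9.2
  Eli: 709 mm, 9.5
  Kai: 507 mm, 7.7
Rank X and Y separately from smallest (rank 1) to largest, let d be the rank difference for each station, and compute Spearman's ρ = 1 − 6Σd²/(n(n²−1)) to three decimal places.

Ranks of variable 1: 3, 5, 6, 4, 2, 1
Ranks of variable 2: 2, 4, 1, 5, 6, 3
d = r₁ − r₂: 1, 1, 5, -1, -4, -2
d²: 1, 1, 25, 1, 16, 4; Σd² = 48
ρ = 1 − 6·48/(6·35) = 1 − 288/210 = -0.371

-0.371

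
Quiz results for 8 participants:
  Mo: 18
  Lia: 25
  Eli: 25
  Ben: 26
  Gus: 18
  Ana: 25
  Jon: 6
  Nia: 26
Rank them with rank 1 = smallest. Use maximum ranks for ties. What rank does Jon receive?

1

Sorted (ascending): 6, 18, 18, 25, 25, 25, 26, 26
The 2 values of 18 occupy positions 2–3 → each gets rank 3.
The 3 values of 25 occupy positions 4–6 → each gets rank 6.
The 2 values of 26 occupy positions 7–8 → each gets rank 8.
Jon has value 6 → rank 1.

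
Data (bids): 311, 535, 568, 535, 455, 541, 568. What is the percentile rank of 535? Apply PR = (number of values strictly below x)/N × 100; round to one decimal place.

N = 7.
Strictly below 535: 2. Equal to 535: 2.
PR = 2/7 × 100 = 28.6

28.6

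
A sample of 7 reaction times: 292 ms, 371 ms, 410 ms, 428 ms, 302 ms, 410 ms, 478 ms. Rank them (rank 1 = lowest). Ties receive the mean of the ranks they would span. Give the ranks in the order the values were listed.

1, 3, 4.5, 6, 2, 4.5, 7

Sorted (ascending): 292, 302, 371, 410, 410, 428, 478
The 2 values of 410 occupy positions 4–5 → average rank (4+5)/2 = 4.5.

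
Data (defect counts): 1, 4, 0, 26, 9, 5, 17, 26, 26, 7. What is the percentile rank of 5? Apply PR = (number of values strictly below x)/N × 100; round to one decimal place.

30.0

N = 10.
Strictly below 5: 3. Equal to 5: 1.
PR = 3/10 × 100 = 30.0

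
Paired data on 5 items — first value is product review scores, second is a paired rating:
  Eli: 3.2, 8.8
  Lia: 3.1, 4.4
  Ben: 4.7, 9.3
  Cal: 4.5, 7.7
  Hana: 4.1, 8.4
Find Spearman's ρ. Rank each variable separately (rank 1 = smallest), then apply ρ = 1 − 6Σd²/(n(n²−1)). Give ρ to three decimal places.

Ranks of variable 1: 2, 1, 5, 4, 3
Ranks of variable 2: 4, 1, 5, 2, 3
d = r₁ − r₂: -2, 0, 0, 2, 0
d²: 4, 0, 0, 4, 0; Σd² = 8
ρ = 1 − 6·8/(5·24) = 1 − 48/120 = 0.600

0.600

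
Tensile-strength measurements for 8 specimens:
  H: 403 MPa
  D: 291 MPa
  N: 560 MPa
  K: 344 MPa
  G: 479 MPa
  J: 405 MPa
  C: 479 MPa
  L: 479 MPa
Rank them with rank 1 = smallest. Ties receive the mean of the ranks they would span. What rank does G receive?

6

Sorted (ascending): 291, 344, 403, 405, 479, 479, 479, 560
The 3 values of 479 occupy positions 5–7 → average rank 6.
G has value 479 MPa → rank 6.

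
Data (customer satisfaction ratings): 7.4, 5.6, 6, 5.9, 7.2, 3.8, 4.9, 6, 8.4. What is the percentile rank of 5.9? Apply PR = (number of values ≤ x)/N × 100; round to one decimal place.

44.4

N = 9.
Strictly below 5.9: 3. Equal to 5.9: 1.
PR = 4/9 × 100 = 44.4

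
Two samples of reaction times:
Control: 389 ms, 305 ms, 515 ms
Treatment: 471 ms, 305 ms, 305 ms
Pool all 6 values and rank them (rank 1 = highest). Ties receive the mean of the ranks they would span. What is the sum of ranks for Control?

Sorted (descending): 515, 471, 389, 305, 305, 305
The 3 values of 305 occupy positions 4–6 → average rank 5.
Control values → pooled ranks: 389→3, 305→5, 515→1
Rank sum = 3 + 5 + 1 = 9

9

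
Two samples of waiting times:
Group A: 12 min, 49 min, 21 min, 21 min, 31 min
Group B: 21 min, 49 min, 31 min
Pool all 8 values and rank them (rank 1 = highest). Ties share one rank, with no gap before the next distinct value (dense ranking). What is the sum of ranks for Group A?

Sorted (descending): 49, 49, 31, 31, 21, 21, 21, 12
The 2 values of 49 share dense rank 1.
The 2 values of 31 share dense rank 2.
The 3 values of 21 share dense rank 3.
Remaining distinct values take the next consecutive integers.
Group A values → pooled ranks: 12→4, 49→1, 21→3, 21→3, 31→2
Rank sum = 4 + 1 + 3 + 3 + 2 = 13

13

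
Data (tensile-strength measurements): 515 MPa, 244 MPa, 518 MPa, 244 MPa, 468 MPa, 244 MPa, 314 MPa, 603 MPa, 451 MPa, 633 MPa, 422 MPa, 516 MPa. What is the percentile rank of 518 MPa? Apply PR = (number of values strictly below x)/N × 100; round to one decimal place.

75.0

N = 12.
Strictly below 518: 9. Equal to 518: 1.
PR = 9/12 × 100 = 75.0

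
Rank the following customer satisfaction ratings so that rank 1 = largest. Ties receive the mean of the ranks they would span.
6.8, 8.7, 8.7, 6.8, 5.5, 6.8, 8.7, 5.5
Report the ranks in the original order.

5, 2, 2, 5, 7.5, 5, 2, 7.5

Sorted (descending): 8.7, 8.7, 8.7, 6.8, 6.8, 6.8, 5.5, 5.5
The 3 values of 8.7 occupy positions 1–3 → average rank 2.
The 3 values of 6.8 occupy positions 4–6 → average rank 5.
The 2 values of 5.5 occupy positions 7–8 → average rank (7+8)/2 = 7.5.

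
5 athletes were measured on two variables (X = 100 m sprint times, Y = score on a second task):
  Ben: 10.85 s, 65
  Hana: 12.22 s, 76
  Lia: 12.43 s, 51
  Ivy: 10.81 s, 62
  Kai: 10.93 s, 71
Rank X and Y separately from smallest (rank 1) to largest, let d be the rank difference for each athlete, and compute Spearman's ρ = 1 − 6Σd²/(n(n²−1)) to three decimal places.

Ranks of variable 1: 2, 4, 5, 1, 3
Ranks of variable 2: 3, 5, 1, 2, 4
d = r₁ − r₂: -1, -1, 4, -1, -1
d²: 1, 1, 16, 1, 1; Σd² = 20
ρ = 1 − 6·20/(5·24) = 1 − 120/120 = 0.000

0.000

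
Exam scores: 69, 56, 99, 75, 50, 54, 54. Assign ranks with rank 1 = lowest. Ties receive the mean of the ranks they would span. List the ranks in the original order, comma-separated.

5, 4, 7, 6, 1, 2.5, 2.5

Sorted (ascending): 50, 54, 54, 56, 69, 75, 99
The 2 values of 54 occupy positions 2–3 → average rank (2+3)/2 = 2.5.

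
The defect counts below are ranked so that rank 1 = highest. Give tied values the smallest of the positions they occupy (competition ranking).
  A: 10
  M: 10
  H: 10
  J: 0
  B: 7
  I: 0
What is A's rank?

Sorted (descending): 10, 10, 10, 7, 0, 0
The 3 values of 10 occupy positions 1–3 → each gets rank 1.
The 2 values of 0 occupy positions 5–6 → each gets rank 5.
A has value 10 → rank 1.

1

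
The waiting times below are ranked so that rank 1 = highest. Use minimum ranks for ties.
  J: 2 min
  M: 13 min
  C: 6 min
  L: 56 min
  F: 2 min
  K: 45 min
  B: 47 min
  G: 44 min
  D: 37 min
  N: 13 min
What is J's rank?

Sorted (descending): 56, 47, 45, 44, 37, 13, 13, 6, 2, 2
The 2 values of 13 occupy positions 6–7 → each gets rank 6.
The 2 values of 2 occupy positions 9–10 → each gets rank 9.
J has value 2 min → rank 9.

9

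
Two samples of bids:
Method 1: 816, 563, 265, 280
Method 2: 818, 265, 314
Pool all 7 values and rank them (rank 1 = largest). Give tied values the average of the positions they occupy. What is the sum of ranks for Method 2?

Sorted (descending): 818, 816, 563, 314, 280, 265, 265
The 2 values of 265 occupy positions 6–7 → average rank (6+7)/2 = 6.5.
Method 2 values → pooled ranks: 818→1, 265→6.5, 314→4
Rank sum = 1 + 6.5 + 4 = 11.5

11.5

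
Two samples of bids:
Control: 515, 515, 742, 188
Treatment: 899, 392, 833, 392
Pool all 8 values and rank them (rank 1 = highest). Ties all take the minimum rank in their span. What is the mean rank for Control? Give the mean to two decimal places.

Sorted (descending): 899, 833, 742, 515, 515, 392, 392, 188
The 2 values of 515 occupy positions 4–5 → each gets rank 4.
The 2 values of 392 occupy positions 6–7 → each gets rank 6.
Control values → pooled ranks: 515→4, 515→4, 742→3, 188→8
Mean rank = (4 + 4 + 3 + 8) / 4 = 4.75

4.75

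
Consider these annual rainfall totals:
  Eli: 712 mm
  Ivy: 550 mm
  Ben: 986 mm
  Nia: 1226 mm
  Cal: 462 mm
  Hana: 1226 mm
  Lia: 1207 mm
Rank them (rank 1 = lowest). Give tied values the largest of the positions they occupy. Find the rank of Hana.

7

Sorted (ascending): 462, 550, 712, 986, 1207, 1226, 1226
The 2 values of 1226 occupy positions 6–7 → each gets rank 7.
Hana has value 1226 mm → rank 7.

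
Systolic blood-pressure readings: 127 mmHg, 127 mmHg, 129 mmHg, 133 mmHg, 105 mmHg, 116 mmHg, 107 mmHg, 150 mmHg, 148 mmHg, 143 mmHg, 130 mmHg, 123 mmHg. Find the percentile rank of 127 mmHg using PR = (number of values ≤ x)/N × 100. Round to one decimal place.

N = 12.
Strictly below 127: 4. Equal to 127: 2.
PR = 6/12 × 100 = 50.0

50.0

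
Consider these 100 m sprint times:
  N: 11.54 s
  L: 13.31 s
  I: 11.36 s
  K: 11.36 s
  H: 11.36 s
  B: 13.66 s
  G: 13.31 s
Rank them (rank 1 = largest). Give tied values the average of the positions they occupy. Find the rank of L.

2.5

Sorted (descending): 13.66, 13.31, 13.31, 11.54, 11.36, 11.36, 11.36
The 2 values of 13.31 occupy positions 2–3 → average rank (2+3)/2 = 2.5.
The 3 values of 11.36 occupy positions 5–7 → average rank 6.
L has value 13.31 s → rank 2.5.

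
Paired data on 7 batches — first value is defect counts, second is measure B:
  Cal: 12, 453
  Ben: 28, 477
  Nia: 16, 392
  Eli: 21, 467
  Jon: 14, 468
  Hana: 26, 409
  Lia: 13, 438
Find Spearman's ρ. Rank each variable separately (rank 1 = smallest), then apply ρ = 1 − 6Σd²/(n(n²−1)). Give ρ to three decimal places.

0.214

Ranks of variable 1: 1, 7, 4, 5, 3, 6, 2
Ranks of variable 2: 4, 7, 1, 5, 6, 2, 3
d = r₁ − r₂: -3, 0, 3, 0, -3, 4, -1
d²: 9, 0, 9, 0, 9, 16, 1; Σd² = 44
ρ = 1 − 6·44/(7·48) = 1 − 264/336 = 0.214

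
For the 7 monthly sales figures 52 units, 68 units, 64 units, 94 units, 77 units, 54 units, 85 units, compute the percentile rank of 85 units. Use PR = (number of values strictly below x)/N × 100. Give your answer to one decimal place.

71.4

N = 7.
Strictly below 85: 5. Equal to 85: 1.
PR = 5/7 × 100 = 71.4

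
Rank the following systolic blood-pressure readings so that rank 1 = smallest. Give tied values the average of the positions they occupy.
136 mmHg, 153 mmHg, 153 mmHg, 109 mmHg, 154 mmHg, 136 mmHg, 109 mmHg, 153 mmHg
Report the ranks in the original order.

Sorted (ascending): 109, 109, 136, 136, 153, 153, 153, 154
The 2 values of 109 occupy positions 1–2 → average rank (1+2)/2 = 1.5.
The 2 values of 136 occupy positions 3–4 → average rank (3+4)/2 = 3.5.
The 3 values of 153 occupy positions 5–7 → average rank 6.

3.5, 6, 6, 1.5, 8, 3.5, 1.5, 6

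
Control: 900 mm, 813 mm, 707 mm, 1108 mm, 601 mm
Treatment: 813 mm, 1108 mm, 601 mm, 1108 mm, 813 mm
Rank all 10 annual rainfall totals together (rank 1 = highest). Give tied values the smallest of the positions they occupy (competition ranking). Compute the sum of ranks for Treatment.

Sorted (descending): 1108, 1108, 1108, 900, 813, 813, 813, 707, 601, 601
The 3 values of 1108 occupy positions 1–3 → each gets rank 1.
The 3 values of 813 occupy positions 5–7 → each gets rank 5.
The 2 values of 601 occupy positions 9–10 → each gets rank 9.
Treatment values → pooled ranks: 813→5, 1108→1, 601→9, 1108→1, 813→5
Rank sum = 5 + 1 + 9 + 1 + 5 = 21

21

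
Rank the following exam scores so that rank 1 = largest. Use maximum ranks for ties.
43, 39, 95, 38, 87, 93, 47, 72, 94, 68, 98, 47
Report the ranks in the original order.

Sorted (descending): 98, 95, 94, 93, 87, 72, 68, 47, 47, 43, 39, 38
The 2 values of 47 occupy positions 8–9 → each gets rank 9.

10, 11, 2, 12, 5, 4, 9, 6, 3, 7, 1, 9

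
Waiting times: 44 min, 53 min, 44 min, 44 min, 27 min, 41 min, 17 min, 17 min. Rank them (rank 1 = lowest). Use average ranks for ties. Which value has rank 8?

53

Sorted (ascending): 17, 17, 27, 41, 44, 44, 44, 53
The 2 values of 17 occupy positions 1–2 → average rank (1+2)/2 = 1.5.
The 3 values of 44 occupy positions 5–7 → average rank 6.
Rank 8 → value 53.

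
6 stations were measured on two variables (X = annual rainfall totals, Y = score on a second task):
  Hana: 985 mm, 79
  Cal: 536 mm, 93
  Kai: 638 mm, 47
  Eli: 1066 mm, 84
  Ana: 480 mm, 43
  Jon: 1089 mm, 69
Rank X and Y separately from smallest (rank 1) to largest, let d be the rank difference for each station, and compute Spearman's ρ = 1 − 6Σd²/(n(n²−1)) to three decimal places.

0.257

Ranks of variable 1: 4, 2, 3, 5, 1, 6
Ranks of variable 2: 4, 6, 2, 5, 1, 3
d = r₁ − r₂: 0, -4, 1, 0, 0, 3
d²: 0, 16, 1, 0, 0, 9; Σd² = 26
ρ = 1 − 6·26/(6·35) = 1 − 156/210 = 0.257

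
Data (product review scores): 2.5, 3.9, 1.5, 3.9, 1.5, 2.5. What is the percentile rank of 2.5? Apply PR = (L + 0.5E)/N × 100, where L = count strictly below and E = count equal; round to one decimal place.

50.0

N = 6.
Strictly below 2.5: 2. Equal to 2.5: 2.
PR = (2 + 0.5·2)/6 × 100 = 50.0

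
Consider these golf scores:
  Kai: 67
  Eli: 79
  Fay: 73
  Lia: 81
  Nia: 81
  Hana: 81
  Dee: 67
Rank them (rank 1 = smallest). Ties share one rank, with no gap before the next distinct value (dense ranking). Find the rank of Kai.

1

Sorted (ascending): 67, 67, 73, 79, 81, 81, 81
The 2 values of 67 share dense rank 1.
The 3 values of 81 share dense rank 4.
Remaining distinct values take the next consecutive integers.
Kai has value 67 → rank 1.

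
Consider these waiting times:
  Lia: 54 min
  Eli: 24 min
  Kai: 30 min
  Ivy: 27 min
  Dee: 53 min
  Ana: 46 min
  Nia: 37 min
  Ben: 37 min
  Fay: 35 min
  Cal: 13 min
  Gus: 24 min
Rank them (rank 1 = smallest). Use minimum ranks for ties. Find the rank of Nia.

Sorted (ascending): 13, 24, 24, 27, 30, 35, 37, 37, 46, 53, 54
The 2 values of 24 occupy positions 2–3 → each gets rank 2.
The 2 values of 37 occupy positions 7–8 → each gets rank 7.
Nia has value 37 min → rank 7.

7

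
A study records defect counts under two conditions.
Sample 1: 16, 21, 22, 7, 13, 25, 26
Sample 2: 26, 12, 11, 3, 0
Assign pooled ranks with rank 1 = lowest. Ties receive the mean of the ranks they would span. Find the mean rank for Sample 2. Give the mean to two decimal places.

4.70

Sorted (ascending): 0, 3, 7, 11, 12, 13, 16, 21, 22, 25, 26, 26
The 2 values of 26 occupy positions 11–12 → average rank (11+12)/2 = 11.5.
Sample 2 values → pooled ranks: 26→11.5, 12→5, 11→4, 3→2, 0→1
Mean rank = (11.5 + 5 + 4 + 2 + 1) / 5 = 4.70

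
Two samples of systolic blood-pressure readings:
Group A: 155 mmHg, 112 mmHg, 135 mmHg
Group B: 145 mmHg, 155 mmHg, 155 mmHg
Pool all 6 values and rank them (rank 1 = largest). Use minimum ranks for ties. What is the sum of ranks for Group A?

Sorted (descending): 155, 155, 155, 145, 135, 112
The 3 values of 155 occupy positions 1–3 → each gets rank 1.
Group A values → pooled ranks: 155→1, 112→6, 135→5
Rank sum = 1 + 6 + 5 = 12

12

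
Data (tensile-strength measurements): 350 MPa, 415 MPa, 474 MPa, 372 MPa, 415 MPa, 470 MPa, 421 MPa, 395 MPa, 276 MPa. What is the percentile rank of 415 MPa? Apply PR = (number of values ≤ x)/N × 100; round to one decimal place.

66.7

N = 9.
Strictly below 415: 4. Equal to 415: 2.
PR = 6/9 × 100 = 66.7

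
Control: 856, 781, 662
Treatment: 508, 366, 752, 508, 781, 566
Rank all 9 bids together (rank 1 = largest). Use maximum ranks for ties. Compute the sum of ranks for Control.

9

Sorted (descending): 856, 781, 781, 752, 662, 566, 508, 508, 366
The 2 values of 781 occupy positions 2–3 → each gets rank 3.
The 2 values of 508 occupy positions 7–8 → each gets rank 8.
Control values → pooled ranks: 856→1, 781→3, 662→5
Rank sum = 1 + 3 + 5 = 9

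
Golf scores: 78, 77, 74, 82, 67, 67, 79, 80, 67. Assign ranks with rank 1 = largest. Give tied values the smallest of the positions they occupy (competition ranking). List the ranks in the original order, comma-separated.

4, 5, 6, 1, 7, 7, 3, 2, 7

Sorted (descending): 82, 80, 79, 78, 77, 74, 67, 67, 67
The 3 values of 67 occupy positions 7–9 → each gets rank 7.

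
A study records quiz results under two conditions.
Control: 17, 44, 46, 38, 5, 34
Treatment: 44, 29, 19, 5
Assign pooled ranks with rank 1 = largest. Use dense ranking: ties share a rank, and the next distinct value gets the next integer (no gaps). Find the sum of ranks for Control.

25

Sorted (descending): 46, 44, 44, 38, 34, 29, 19, 17, 5, 5
The 2 values of 44 share dense rank 2.
The 2 values of 5 share dense rank 8.
Remaining distinct values take the next consecutive integers.
Control values → pooled ranks: 17→7, 44→2, 46→1, 38→3, 5→8, 34→4
Rank sum = 7 + 2 + 1 + 3 + 8 + 4 = 25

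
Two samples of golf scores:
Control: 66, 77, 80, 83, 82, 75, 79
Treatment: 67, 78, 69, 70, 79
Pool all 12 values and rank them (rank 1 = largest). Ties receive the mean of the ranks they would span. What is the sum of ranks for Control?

37.5

Sorted (descending): 83, 82, 80, 79, 79, 78, 77, 75, 70, 69, 67, 66
The 2 values of 79 occupy positions 4–5 → average rank (4+5)/2 = 4.5.
Control values → pooled ranks: 66→12, 77→7, 80→3, 83→1, 82→2, 75→8, 79→4.5
Rank sum = 12 + 7 + 3 + 1 + 2 + 8 + 4.5 = 37.5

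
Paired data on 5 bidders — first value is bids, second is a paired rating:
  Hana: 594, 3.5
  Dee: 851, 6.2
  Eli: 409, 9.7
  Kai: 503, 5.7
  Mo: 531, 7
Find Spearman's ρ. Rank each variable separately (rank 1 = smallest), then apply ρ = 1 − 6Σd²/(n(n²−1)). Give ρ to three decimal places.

-0.500

Ranks of variable 1: 4, 5, 1, 2, 3
Ranks of variable 2: 1, 3, 5, 2, 4
d = r₁ − r₂: 3, 2, -4, 0, -1
d²: 9, 4, 16, 0, 1; Σd² = 30
ρ = 1 − 6·30/(5·24) = 1 − 180/120 = -0.500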